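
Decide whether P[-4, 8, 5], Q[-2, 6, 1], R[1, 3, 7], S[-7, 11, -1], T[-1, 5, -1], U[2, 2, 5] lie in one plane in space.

Yes

The plane through P, Q, R has normal n = PQ × PR = (-24, -24, 0) and equation n·X = -96.
Checking the remaining points: n·S = -96, n·T = -96, n·U = -96.
All equal -96, so all 6 points lie in one plane.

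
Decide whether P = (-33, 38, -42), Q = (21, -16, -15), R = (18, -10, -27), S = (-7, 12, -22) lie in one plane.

The four points are coplanar iff the 3×3 determinant with rows PQ, PR, PS is zero.
Rows: (54, -54, 27), (51, -48, 15), (26, -26, 20).
Expanding along the first row: (54)(-570) − (-54)(630) + (27)(-78) = 1134.
Nonzero ⇒ not coplanar.

No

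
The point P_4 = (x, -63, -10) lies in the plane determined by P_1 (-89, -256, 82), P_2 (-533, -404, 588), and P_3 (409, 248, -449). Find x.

7

A normal to the plane is n = P_1P_2 × P_1P_3 = (-176436, 16224, -150072).
P_4 lies in the plane iff n · P_1P_4 = 0.
This gives (-176436)x + (1235052) = 0, so x = 7.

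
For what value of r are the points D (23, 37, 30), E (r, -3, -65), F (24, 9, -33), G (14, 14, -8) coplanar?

28

Coplanarity ⇔ det[DE; DF; DG] = 0.
Expanding, this is linear in r: (-385)r + (10780) = 0.
So r = 28.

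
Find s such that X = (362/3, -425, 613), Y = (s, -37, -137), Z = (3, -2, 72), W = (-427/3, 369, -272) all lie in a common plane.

Coplanarity ⇔ det[XY; XZ; XW] = 0.
Expanding, this is linear in s: (55199)s + (-15676516/3) = 0.
So s = 284/3.

284/3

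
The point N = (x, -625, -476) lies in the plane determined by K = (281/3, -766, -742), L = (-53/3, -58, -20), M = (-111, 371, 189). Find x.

256/3

Coplanarity requires KL · (KM × KN) = 0.
KL = (-334/3, 708, 722), KM = (-614/3, 1137, 931); the triple product is linear in x with coefficient -161766 and constant term 13804032.
Setting it to zero: x = 256/3.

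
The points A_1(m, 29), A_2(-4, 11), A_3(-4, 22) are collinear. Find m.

-4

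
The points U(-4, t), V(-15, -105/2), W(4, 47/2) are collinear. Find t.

Collinearity: (U − V) must be parallel to (W − V) = (19, 76).
Cross-multiplying the components: (t − (-105/2))·(19) = (11)·(76).
Solving gives t = -17/2.

-17/2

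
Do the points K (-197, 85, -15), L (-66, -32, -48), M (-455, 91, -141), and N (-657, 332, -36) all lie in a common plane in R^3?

No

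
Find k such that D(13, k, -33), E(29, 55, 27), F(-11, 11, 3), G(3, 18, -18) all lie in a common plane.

23

Coplanarity ⇔ det[DE; DF; DG] = 0.
Expanding, this is linear in k: (1176)k + (-27048) = 0.
So k = 23.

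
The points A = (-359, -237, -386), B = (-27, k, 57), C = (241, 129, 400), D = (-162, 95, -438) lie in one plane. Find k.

Normal to plane ACD: n = (-279984, 186042, 127098); plane equation n·P = 7362474.
Requiring n·B = 7362474: (186042)k + (14804154) = 7362474.
So k = -40.

-40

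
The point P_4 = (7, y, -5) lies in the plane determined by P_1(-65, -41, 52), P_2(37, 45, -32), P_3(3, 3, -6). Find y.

Coplanarity requires P_1P_2 · (P_1P_3 × P_1P_4) = 0.
P_1P_2 = (102, 86, -84), P_1P_3 = (68, 44, -58); the triple product is linear in y with coefficient 204 and constant term -7140.
Setting it to zero: y = 35.

35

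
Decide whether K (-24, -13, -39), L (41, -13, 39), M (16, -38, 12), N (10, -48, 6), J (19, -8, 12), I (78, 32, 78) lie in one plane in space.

The plane through K, L, M has normal n = KL × KM = (1950, -195, -1625) and equation n·P = 19110.
Checking the remaining points: n·N = 19110, n·J = 19110, n·I = 19110.
All equal 19110, so all 6 points lie in one plane.

Yes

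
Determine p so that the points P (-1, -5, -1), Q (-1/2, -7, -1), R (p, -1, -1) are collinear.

Direction PQ = (1/2, -2, 0). From the y-coordinate of R, the parameter along the line is τ = (-1 − (-5))/(-2) = -2.
Then p = (-1) + (-2)·(1/2) = -2.

-2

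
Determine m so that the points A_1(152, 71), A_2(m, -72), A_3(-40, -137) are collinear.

20

Collinearity: (A_2 − A_1) must be parallel to (A_3 − A_1) = (-192, -208).
Cross-multiplying the components: (m − 152)·(-208) = (-143)·(-192).
Solving gives m = 20.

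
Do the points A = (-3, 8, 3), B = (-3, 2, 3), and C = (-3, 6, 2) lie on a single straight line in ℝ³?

AB = (0, -6, 0), AC = (0, -2, -1).
AB × AC = (6, 0, 0).
The cross product is nonzero, so the points do not lie on one line.

No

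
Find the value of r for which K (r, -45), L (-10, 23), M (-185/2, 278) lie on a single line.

12

Collinearity: (K − L) must be parallel to (M − L) = (-165/2, 255).
Cross-multiplying the components: (r − (-10))·(255) = (-68)·(-165/2).
Solving gives r = 12.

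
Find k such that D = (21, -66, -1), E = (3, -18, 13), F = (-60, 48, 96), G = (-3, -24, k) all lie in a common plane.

The points are coplanar iff DE · (DF × DG) = 0.
Expanding, this is linear in k: (1836)k + (-45900) = 0.
So k = 25.

25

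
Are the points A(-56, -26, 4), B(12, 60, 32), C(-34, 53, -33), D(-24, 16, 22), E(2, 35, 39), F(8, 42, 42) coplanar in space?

No

The plane through A, B, C has normal n = AB × AC = (-5394, 3132, 3480) and equation n·P = 234552.
Checking the remaining points: n·D = 256128, n·E = 234552, n·F = 234552.
Since n·D = 256128 ≠ 234552, D is off the plane and the points are not all coplanar.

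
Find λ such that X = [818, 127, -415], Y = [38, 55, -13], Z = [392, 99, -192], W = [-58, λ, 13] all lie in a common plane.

Normal to plane XYZ: n = (-4800, 2688, -8832); plane equation n·P = 80256.
Requiring n·W = 80256: (2688)λ + (163584) = 80256.
So λ = -31.

-31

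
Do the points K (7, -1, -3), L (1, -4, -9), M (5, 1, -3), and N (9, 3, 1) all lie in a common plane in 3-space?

Yes

The four points are coplanar iff the 3×3 determinant with rows KL, KM, KN is zero.
Rows: (-6, -3, -6), (-2, 2, 0), (2, 4, 4).
Expanding along the first row: (-6)(8) − (-3)(-8) + (-6)(-12) = 0.
Zero determinant ⇒ coplanar.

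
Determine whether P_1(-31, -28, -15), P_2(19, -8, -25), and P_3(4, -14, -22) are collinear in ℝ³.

Yes

P_1P_2 = (50, 20, -10), P_1P_3 = (35, 14, -7).
Each component of P_1P_3 is 7/10 times the corresponding component of P_1P_2, so P_1P_3 = 7/10·P_1P_2 and the points are collinear.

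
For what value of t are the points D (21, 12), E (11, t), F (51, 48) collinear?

The three points are collinear iff det[DE; DF] = 0.
This determinant is linear in t: (-30)t + (0) = 0, so t = 0.

0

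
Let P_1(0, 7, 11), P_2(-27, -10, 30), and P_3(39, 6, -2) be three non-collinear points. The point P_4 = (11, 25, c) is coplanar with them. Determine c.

A normal to the plane is n = P_1P_2 × P_1P_3 = (240, 390, 690).
P_4 lies in the plane iff n · P_1P_4 = 0.
This gives (690)c + (2070) = 0, so c = -3.

-3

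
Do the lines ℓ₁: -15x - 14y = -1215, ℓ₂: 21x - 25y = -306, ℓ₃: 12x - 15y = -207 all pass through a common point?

Yes

Intersecting ℓ₁ and ℓ₂: solving the 2×2 system gives (x, y) = (39, 45).
Substitute into ℓ₃: (12)(39) + (-15)(45) = -207.
This equals -207, so (39, 45) lies on all three lines and they are concurrent.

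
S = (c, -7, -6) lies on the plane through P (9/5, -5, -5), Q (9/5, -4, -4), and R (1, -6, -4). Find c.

The plane through P, Q, R has equation 2x − (4/5)y + (4/5)z = 18/5.
Substituting S: (2)c + (4/5) = 18/5, so c = 7/5.

7/5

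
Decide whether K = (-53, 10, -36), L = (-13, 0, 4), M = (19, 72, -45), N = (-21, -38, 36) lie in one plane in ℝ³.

With K as base: KL = (40, -10, 40), KM = (72, 62, -9), KN = (32, -48, 72).
KM × KN = (4032, -5472, -5440).
KL · (KM × KN) = -1600.
Since -1600 ≠ 0, the four points are not coplanar.

No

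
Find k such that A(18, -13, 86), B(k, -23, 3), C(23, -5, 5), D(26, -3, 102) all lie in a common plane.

Coplanarity ⇔ det[AB; AC; AD] = 0.
Expanding, this is linear in k: (938)k + (-8442) = 0.
So k = 9.

9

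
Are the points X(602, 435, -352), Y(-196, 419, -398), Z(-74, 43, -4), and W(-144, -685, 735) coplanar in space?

No

The four points are coplanar iff the 3×3 determinant with rows XY, XZ, XW is zero.
Rows: (-798, -16, -46), (-676, -392, 348), (-746, -1120, 1087).
Expanding along the first row: (-798)(-36344) − (-16)(-475204) + (-46)(464688) = 23600.
Nonzero ⇒ not coplanar.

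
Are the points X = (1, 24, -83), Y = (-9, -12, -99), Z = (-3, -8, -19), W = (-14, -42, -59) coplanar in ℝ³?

Yes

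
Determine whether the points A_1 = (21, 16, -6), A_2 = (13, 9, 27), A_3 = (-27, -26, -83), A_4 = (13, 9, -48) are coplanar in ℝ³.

Yes

With A_1 as base: A_1A_2 = (-8, -7, 33), A_1A_3 = (-48, -42, -77), A_1A_4 = (-8, -7, -42).
A_1A_3 × A_1A_4 = (1225, -1400, 0).
A_1A_2 · (A_1A_3 × A_1A_4) = 0.
The scalar triple product vanishes, so the four points are coplanar.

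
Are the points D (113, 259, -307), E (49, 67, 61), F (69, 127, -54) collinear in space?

DE = (-64, -192, 368), DF = (-44, -132, 253).
Each component of DF is 11/16 times the corresponding component of DE, so DF = 11/16·DE and the points are collinear.

Yes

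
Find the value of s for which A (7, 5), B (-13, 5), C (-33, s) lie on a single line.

The three points are collinear iff det[AB; AC] = 0.
This determinant is linear in s: (-20)s + (100) = 0, so s = 5.

5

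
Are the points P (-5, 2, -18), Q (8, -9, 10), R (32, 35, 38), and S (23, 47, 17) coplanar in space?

Yes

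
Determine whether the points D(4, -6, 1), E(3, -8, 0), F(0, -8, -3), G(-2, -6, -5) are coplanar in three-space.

Yes

With D as base: DE = (-1, -2, -1), DF = (-4, -2, -4), DG = (-6, 0, -6).
DF × DG = (12, 0, -12).
DE · (DF × DG) = 0.
The scalar triple product vanishes, so the four points are coplanar.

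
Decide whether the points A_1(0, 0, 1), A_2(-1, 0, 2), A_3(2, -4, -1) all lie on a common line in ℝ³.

A_1A_2 = (-1, 0, 1), A_1A_3 = (2, -4, -2).
Comparing components 2 and 3: (0)(-2) − (1)(-4) = 4 ≠ 0, so A_1A_2 and A_1A_3 are not parallel and the points are not collinear.

No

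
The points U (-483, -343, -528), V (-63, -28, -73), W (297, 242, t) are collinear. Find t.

317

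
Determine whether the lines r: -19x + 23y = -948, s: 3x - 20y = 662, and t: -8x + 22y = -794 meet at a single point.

Lines aᵢx + bᵢy = cᵢ with pairwise distinct directions are concurrent exactly when det[aᵢ bᵢ cᵢ] = 0.
Here the determinant is -2914.
Nonzero, so no common point exists.

No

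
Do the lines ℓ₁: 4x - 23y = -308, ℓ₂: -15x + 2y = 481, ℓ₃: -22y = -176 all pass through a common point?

Intersecting ℓ₁ and ℓ₂: solving the 2×2 system gives (x, y) = (-31, 8).
Substitute into ℓ₃: (0)(-31) + (-22)(8) = -176.
This equals -176, so (-31, 8) lies on all three lines and they are concurrent.

Yes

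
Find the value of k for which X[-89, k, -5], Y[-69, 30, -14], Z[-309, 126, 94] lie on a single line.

38

Collinearity requires XY × XZ = 0; each component is linear in k.
The x-component gives (-108)k + (4104) = 0, so k = 38.
The remaining components then also vanish.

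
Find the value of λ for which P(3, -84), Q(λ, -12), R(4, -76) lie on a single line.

12

The three points are collinear iff det[PQ; PR] = 0.
This determinant is linear in λ: (8)λ + (-96) = 0, so λ = 12.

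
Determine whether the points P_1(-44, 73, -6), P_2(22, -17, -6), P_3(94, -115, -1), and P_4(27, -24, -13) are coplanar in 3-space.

No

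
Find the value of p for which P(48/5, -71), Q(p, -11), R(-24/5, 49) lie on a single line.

The three points are collinear iff det[PQ; PR] = 0.
This determinant is linear in p: (120)p + (-288) = 0, so p = 12/5.

12/5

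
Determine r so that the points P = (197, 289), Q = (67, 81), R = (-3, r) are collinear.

-31

Collinearity: (R − P) must be parallel to (Q − P) = (-130, -208).
Cross-multiplying the components: (r − 289)·(-130) = (-200)·(-208).
Solving gives r = -31.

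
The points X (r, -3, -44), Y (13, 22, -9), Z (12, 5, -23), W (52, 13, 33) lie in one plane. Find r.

The points are coplanar iff XY · (XZ × XW) = 0.
Expanding, this is linear in r: (840)r + (0) = 0.
So r = 0.

0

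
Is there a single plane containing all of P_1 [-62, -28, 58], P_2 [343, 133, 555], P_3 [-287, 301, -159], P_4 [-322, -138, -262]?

With P_1 as base: P_1P_2 = (405, 161, 497), P_1P_3 = (-225, 329, -217), P_1P_4 = (-260, -110, -320).
P_1P_3 × P_1P_4 = (-129150, -15580, 110290).
P_1P_2 · (P_1P_3 × P_1P_4) = 0.
The scalar triple product vanishes, so the four points are coplanar.

Yes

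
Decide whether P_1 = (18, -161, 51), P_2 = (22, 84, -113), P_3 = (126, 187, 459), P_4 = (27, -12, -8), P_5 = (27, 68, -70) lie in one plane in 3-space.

The plane through P_1, P_2, P_3 has normal n = P_1P_2 × P_1P_3 = (157032, -19344, -25068) and equation n·P = 4662492.
Checking the remaining points: n·P_4 = 4672536, n·P_5 = 4679232.
Since n·P_4 = 4672536 ≠ 4662492, P_4 is off the plane and the points are not all coplanar.

No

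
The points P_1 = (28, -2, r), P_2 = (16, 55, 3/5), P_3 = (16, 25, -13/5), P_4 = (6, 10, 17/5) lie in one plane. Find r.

-73/5

The points are coplanar iff P_1P_2 · (P_1P_3 × P_1P_4) = 0.
Expanding, this is linear in r: (300)r + (4380) = 0.
So r = -73/5.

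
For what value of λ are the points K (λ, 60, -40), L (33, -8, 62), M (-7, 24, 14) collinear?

Collinearity requires KL × KM = 0; each component is linear in λ.
The y-component gives (-48)λ + (-2496) = 0, so λ = -52.
The remaining components then also vanish.

-52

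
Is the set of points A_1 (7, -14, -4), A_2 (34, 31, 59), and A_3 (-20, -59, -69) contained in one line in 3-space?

A_1A_2 = (27, 45, 63), A_1A_3 = (-27, -45, -65).
A_1A_2 × A_1A_3 = (-90, 54, 0).
The cross product is nonzero, so the points do not lie on one line.

No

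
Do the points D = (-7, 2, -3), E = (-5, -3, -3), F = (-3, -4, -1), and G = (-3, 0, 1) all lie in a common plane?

Yes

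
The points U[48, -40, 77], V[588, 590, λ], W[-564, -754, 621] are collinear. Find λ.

-403

Direction UW = (-612, -714, 544). From the x-coordinate of V, the parameter along the line is τ = (588 − 48)/(-612) = -15/17.
Then λ = 77 + (-15/17)·(544) = -403.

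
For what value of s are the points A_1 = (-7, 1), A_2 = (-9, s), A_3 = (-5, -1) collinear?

Collinearity: (A_2 − A_1) must be parallel to (A_3 − A_1) = (2, -2).
Cross-multiplying the components: (s − 1)·(2) = (-2)·(-2).
Solving gives s = 3.

3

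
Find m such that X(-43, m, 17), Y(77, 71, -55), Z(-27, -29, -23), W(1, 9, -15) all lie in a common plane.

Coplanarity ⇔ det[XY; XZ; XW] = 0.
Expanding, this is linear in m: (-1728)m + (-36288) = 0.
So m = -21.

-21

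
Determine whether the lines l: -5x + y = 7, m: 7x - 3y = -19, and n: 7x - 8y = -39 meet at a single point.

No

The three lines meet at one point iff the augmented coefficient matrix [aᵢ bᵢ cᵢ] has rank < 3, i.e. its determinant vanishes.
Here the determinant is 70.
Nonzero, so no common point exists.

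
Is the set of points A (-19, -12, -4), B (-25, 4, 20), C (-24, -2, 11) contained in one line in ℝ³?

No

AB = (-6, 16, 24), AC = (-5, 10, 15).
AB × AC = (0, -30, 20).
The cross product is nonzero, so the points do not lie on one line.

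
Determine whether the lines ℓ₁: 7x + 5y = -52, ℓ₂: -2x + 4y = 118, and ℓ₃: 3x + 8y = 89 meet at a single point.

The three lines meet at one point iff the augmented coefficient matrix [aᵢ bᵢ cᵢ] has rank < 3, i.e. its determinant vanishes.
Here the determinant is 0.
It vanishes, so the lines are concurrent at (-21, 19).

Yes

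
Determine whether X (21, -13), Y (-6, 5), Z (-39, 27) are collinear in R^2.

Yes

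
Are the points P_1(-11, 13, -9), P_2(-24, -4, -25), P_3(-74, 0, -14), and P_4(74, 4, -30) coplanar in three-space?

The four points are coplanar iff the 3×3 determinant with rows P_1P_2, P_1P_3, P_1P_4 is zero.
Rows: (-13, -17, -16), (-63, -13, -5), (85, -9, -21).
Expanding along the first row: (-13)(228) − (-17)(1748) + (-16)(1672) = 0.
Zero determinant ⇒ coplanar.

Yes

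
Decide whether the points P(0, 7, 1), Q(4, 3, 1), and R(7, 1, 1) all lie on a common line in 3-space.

PQ = (4, -4, 0), PR = (7, -6, 0).
Comparing components 1 and 2: (4)(-6) − (-4)(7) = 4 ≠ 0, so PQ and PR are not parallel and the points are not collinear.

No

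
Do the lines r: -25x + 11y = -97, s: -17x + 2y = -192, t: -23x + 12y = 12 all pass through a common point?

The three lines meet at one point iff the augmented coefficient matrix [aᵢ bᵢ cᵢ] has rank < 3, i.e. its determinant vanishes.
Here the determinant is 7946.
Nonzero, so no common point exists.

No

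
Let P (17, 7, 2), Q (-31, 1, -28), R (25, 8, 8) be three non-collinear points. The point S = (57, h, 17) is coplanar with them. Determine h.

Coplanarity requires PQ · (PR × PS) = 0.
PQ = (-48, -6, -30), PR = (8, 1, 6); the triple product is linear in h with coefficient 48 and constant term -576.
Setting it to zero: h = 12.

12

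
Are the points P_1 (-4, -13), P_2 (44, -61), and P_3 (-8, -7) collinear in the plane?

P_1P_2 = (48, -48), P_1P_3 = (-4, 6).
Twice the signed area of △P_1P_2P_3 is (48)(6) − (-48)(-4) = 96.
The area is nonzero, so the three points are not collinear.

No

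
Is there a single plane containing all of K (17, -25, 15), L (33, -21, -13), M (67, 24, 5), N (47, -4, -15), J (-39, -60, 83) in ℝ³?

No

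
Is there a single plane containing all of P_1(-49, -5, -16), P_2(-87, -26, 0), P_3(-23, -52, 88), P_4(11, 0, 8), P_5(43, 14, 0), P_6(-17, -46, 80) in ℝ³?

The plane through P_1, P_2, P_3 has normal n = P_1P_2 × P_1P_3 = (-1432, 4368, 2332) and equation n·P = 11016.
Checking the remaining points: n·P_4 = 2904, n·P_5 = -424, n·P_6 = 9976.
Since n·P_4 = 2904 ≠ 11016, P_4 is off the plane and the points are not all coplanar.

No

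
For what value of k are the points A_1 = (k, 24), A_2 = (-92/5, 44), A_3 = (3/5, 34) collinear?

The three points are collinear iff det[A_1A_2; A_1A_3] = 0.
This determinant is linear in k: (10)k + (-196) = 0, so k = 98/5.

98/5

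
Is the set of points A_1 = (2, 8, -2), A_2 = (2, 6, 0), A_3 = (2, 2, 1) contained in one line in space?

No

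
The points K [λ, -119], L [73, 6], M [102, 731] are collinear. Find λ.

68

Collinearity: (K − L) must be parallel to (M − L) = (29, 725).
Cross-multiplying the components: (λ − 73)·(725) = (-125)·(29).
Solving gives λ = 68.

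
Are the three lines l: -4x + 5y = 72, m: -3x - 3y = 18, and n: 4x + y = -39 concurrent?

The three lines meet at one point iff the augmented coefficient matrix [aᵢ bᵢ cᵢ] has rank < 3, i.e. its determinant vanishes.
Here the determinant is 27.
Nonzero, so no common point exists.

No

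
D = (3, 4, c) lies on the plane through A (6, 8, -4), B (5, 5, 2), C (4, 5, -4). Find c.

-6

The plane through A, B, C has equation 18x − 12y − 3z = 24.
Substituting D: (-3)c + (6) = 24, so c = -6.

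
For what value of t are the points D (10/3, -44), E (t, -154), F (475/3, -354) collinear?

175/3

The three points are collinear iff det[DE; DF] = 0.
This determinant is linear in t: (-310)t + (54250/3) = 0, so t = 175/3.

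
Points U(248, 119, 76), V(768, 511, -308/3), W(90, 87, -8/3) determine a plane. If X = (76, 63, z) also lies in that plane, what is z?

68/3

The plane through U, V, W has equation −(109664/3)x + 69136y + 45296z = 7812368/3.
Substituting X: (45296)z + (4732240/3) = 7812368/3, so z = 68/3.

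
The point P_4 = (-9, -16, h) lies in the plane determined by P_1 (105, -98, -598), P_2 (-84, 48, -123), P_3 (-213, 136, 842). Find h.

22

A normal to the plane is n = P_1P_2 × P_1P_3 = (99090, 121110, 2202).
P_4 lies in the plane iff n · P_1P_4 = 0.
This gives (2202)h + (-48444) = 0, so h = 22.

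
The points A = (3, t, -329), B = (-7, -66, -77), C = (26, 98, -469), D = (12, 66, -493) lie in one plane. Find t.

10

The points are coplanar iff AB · (AC × AD) = 0.
Expanding, this is linear in t: (-6280)t + (62800) = 0.
So t = 10.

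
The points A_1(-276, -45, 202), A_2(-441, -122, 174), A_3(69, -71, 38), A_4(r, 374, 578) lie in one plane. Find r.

42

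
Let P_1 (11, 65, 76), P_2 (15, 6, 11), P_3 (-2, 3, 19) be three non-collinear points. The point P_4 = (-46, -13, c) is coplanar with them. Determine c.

31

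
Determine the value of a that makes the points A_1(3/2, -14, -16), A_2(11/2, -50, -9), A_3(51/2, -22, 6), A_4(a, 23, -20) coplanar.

1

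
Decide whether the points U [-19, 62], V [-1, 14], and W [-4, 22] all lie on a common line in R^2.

UV = (18, -48), UW = (15, -40).
Checking proportionality: UW = 5/6·UV, so the vectors are parallel and the points are collinear.

Yes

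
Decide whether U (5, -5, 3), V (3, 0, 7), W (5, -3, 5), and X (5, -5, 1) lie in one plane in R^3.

The four points are coplanar iff the 3×3 determinant with rows UV, UW, UX is zero.
Rows: (-2, 5, 4), (0, 2, 2), (0, 0, -2).
Expanding along the first row: (-2)(-4) − (5)(0) + (4)(0) = 8.
Nonzero ⇒ not coplanar.

No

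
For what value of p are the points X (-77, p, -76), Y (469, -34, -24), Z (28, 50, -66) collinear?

Collinearity requires XY × XZ = 0; each component is linear in p.
The x-component gives (42)p + (-2940) = 0, so p = 70.
The remaining components then also vanish.

70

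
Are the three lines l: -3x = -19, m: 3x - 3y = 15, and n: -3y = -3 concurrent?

Intersecting l and m: solving the 2×2 system gives (x, y) = (19/3, 4/3).
Substitute into n: (0)(19/3) + (-3)(4/3) = -4.
But n requires -3 ≠ -4, so the three lines have no common point.

No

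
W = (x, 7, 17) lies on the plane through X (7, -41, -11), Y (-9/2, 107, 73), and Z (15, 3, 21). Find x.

A normal to the plane is n = XY × XZ = (1040, 1040, -1690).
W lies in the plane iff n · XW = 0.
This gives (1040)x + (-4680) = 0, so x = 9/2.

9/2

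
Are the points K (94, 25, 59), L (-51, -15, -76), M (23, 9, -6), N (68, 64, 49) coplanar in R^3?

A normal to the plane through K, L, M is n = KL × KM = (440, 160, -520).
The plane has equation n·P = 14680. For N: n·N = 14680.
Equal, so N lies in the plane and all four are coplanar.

Yes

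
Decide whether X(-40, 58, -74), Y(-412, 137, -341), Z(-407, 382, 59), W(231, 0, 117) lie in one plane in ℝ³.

No

The four points are coplanar iff the 3×3 determinant with rows XY, XZ, XW is zero.
Rows: (-372, 79, -267), (-367, 324, 133), (271, -58, 191).
Expanding along the first row: (-372)(69598) − (79)(-106140) + (-267)(-66518) = 254910.
Nonzero ⇒ not coplanar.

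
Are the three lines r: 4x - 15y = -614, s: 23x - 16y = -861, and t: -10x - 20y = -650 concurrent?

Yes

Lines aᵢx + bᵢy = cᵢ with pairwise distinct directions are concurrent exactly when det[aᵢ bᵢ cᵢ] = 0.
Here the determinant is 0.
It vanishes, so the lines are concurrent at (-11, 38).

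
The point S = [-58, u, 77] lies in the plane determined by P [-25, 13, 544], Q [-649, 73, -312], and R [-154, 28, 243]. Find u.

The plane through P, Q, R has equation −5220x − 77400y − 1620z = -1756980.
Substituting S: (-77400)u + (178020) = -1756980, so u = 25.

25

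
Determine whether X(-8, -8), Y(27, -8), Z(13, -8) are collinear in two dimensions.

Yes

XY = (35, 0), XZ = (21, 0).
det[XY; XZ] = (35)(0) − (0)(21) = 0.
The determinant is zero, so the points are collinear.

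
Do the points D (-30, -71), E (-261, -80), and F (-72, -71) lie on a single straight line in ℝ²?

DE = (-231, -9), DF = (-42, 0).
Twice the signed area of △DEF is (-231)(0) − (-9)(-42) = -378.
The area is nonzero, so the three points are not collinear.

No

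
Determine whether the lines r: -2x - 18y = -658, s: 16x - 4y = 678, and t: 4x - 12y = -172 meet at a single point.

No

Lines aᵢx + bᵢy = cᵢ with pairwise distinct directions are concurrent exactly when det[aᵢ bᵢ cᵢ] = 0.
Here the determinant is -192.
Nonzero, so no common point exists.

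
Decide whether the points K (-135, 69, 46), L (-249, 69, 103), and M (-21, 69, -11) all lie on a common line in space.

Yes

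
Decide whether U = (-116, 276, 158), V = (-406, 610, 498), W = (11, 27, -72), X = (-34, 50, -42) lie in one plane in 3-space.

With U as base: UV = (-290, 334, 340), UW = (127, -249, -230), UX = (82, -226, -200).
UW × UX = (-2180, 6540, -8284).
UV · (UW × UX) = 0.
The scalar triple product vanishes, so the four points are coplanar.

Yes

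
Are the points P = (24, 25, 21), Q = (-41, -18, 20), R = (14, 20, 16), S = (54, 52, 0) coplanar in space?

Yes

With P as base: PQ = (-65, -43, -1), PR = (-10, -5, -5), PS = (30, 27, -21).
PR × PS = (240, -360, -120).
PQ · (PR × PS) = 0.
The scalar triple product vanishes, so the four points are coplanar.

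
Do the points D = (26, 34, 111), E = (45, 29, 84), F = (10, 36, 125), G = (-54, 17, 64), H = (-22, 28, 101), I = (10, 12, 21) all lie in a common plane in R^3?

The plane through D, E, F has normal n = DE × DF = (-16, 166, -42) and equation n·P = 566.
Checking the remaining points: n·G = 998, n·H = 758, n·I = 950.
Since n·G = 998 ≠ 566, G is off the plane and the points are not all coplanar.

No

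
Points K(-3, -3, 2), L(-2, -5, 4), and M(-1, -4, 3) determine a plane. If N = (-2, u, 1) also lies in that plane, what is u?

-2

A normal to the plane is n = KL × KM = (0, 3, 3).
N lies in the plane iff n · KN = 0.
This gives (3)u + (6) = 0, so u = -2.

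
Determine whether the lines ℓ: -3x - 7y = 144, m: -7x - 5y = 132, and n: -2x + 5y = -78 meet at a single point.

Yes

Intersecting ℓ and m: solving the 2×2 system gives (x, y) = (-6, -18).
Substitute into n: (-2)(-6) + (5)(-18) = -78.
This equals -78, so (-6, -18) lies on all three lines and they are concurrent.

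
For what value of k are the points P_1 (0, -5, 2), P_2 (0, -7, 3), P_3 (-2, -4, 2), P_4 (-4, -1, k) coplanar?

The points are coplanar iff P_1P_2 · (P_1P_3 × P_1P_4) = 0.
Expanding, this is linear in k: (-4)k + (4) = 0.
So k = 1.

1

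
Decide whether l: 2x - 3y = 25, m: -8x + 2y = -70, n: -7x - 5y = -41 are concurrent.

Lines aᵢx + bᵢy = cᵢ with pairwise distinct directions are concurrent exactly when det[aᵢ bᵢ cᵢ] = 0.
Here the determinant is 0.
It vanishes, so the lines are concurrent at (8, -3).

Yes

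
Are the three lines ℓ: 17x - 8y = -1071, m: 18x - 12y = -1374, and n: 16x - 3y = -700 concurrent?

Lines aᵢx + bᵢy = cᵢ with pairwise distinct directions are concurrent exactly when det[aᵢ bᵢ cᵢ] = 0.
Here the determinant is 0.
It vanishes, so the lines are concurrent at (-31, 68).

Yes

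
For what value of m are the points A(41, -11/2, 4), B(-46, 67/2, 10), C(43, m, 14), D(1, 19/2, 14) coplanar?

The points are coplanar iff AB · (AC × AD) = 0.
Expanding, this is linear in m: (-630)m + (-6615) = 0.
So m = -21/2.

-21/2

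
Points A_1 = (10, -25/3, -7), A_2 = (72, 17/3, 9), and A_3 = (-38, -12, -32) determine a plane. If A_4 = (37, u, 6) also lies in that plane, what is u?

-17/3

The plane through A_1, A_2, A_3 has equation −(874/3)x + 782y + (1334/3)z = -37628/3.
Substituting A_4: (782)u + (-24334/3) = -37628/3, so u = -17/3.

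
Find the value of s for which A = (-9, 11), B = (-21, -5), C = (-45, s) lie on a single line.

-37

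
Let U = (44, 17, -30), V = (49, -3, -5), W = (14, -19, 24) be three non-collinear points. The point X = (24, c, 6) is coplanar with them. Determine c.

Coplanarity requires UV · (UW × UX) = 0.
UV = (5, -20, 25), UW = (-30, -36, 54); the triple product is linear in c with coefficient -1020 and constant term -7140.
Setting it to zero: c = -7.

-7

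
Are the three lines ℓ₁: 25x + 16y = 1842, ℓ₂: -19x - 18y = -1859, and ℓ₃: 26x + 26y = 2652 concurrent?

No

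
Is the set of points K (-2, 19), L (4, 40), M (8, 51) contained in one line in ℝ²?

No

KL = (6, 21), KM = (10, 32).
det[KL; KM] = (6)(32) − (21)(10) = -18.
The determinant is nonzero, so they are not collinear.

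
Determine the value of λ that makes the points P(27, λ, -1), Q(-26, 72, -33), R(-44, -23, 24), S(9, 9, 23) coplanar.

55

The points are coplanar iff PQ · (PR × PS) = 0.
Expanding, this is linear in λ: (-3003)λ + (165165) = 0.
So λ = 55.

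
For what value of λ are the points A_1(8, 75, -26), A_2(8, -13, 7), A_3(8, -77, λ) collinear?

31

Direction A_1A_2 = (0, -88, 33). From the y-coordinate of A_3, the parameter along the line is τ = (-77 − 75)/(-88) = 19/11.
Then λ = (-26) + 19/11·(33) = 31.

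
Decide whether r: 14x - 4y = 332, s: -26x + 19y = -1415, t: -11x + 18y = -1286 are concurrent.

Intersecting r and s: solving the 2×2 system gives (x, y) = (4, -69).
Substitute into t: (-11)(4) + (18)(-69) = -1286.
This equals -1286, so (4, -69) lies on all three lines and they are concurrent.

Yes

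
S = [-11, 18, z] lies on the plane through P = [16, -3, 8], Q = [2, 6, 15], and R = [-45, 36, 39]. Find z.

13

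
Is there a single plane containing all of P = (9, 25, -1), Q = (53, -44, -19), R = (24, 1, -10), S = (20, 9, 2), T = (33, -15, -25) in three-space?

Yes

The plane through P, Q, R has normal n = PQ × PR = (189, 126, -21) and equation n·X = 4872.
Checking the remaining points: n·S = 4872, n·T = 4872.
All equal 4872, so all 5 points lie in one plane.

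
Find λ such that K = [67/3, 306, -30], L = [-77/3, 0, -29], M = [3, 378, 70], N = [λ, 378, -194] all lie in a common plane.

Normal to plane KLM: n = (-30672, 14342/3, -9372); plane equation n·P = 1059036.
Requiring n·N = 1059036: (-30672)λ + (3625260) = 1059036.
So λ = 251/3.

251/3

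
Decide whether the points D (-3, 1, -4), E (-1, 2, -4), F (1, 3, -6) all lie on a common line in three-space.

No

DE = (2, 1, 0), DF = (4, 2, -2).
Comparing components 2 and 3: (1)(-2) − (0)(2) = -2 ≠ 0, so DE and DF are not parallel and the points are not collinear.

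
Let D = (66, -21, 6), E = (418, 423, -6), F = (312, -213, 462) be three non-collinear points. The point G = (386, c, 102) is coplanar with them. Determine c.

267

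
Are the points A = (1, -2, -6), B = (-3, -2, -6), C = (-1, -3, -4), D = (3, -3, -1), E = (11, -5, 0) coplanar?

The plane through A, B, C has normal n = AB × AC = (0, 8, 4) and equation n·P = -40.
Checking the remaining points: n·D = -28, n·E = -40.
Since n·D = -28 ≠ -40, D is off the plane and the points are not all coplanar.

No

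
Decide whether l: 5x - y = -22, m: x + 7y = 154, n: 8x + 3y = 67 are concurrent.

Intersecting l and m: solving the 2×2 system gives (x, y) = (0, 22).
Substitute into n: (8)(0) + (3)(22) = 66.
But n requires 67 ≠ 66, so the three lines have no common point.

No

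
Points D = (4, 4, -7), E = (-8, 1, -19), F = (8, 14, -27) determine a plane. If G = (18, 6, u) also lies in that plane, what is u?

A normal to the plane is n = DE × DF = (180, -288, -108).
G lies in the plane iff n · DG = 0.
This gives (-108)u + (1188) = 0, so u = 11.

11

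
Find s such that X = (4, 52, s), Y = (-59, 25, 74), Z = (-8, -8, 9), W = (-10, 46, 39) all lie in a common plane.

29

The points are coplanar iff XY · (XZ × XW) = 0.
Expanding, this is linear in s: (-2688)s + (77952) = 0.
So s = 29.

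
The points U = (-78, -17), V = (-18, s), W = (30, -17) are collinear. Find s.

-17

The three points are collinear iff det[UV; UW] = 0.
This determinant is linear in s: (-108)s + (-1836) = 0, so s = -17.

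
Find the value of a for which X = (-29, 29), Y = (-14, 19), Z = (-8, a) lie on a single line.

The three points are collinear iff det[XY; XZ] = 0.
This determinant is linear in a: (15)a + (-225) = 0, so a = 15.

15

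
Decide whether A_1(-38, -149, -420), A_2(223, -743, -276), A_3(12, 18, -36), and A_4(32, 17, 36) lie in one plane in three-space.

No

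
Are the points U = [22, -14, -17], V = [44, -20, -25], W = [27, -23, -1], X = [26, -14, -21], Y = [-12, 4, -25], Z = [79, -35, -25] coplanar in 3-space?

Yes

The plane through U, V, W has normal n = UV × UW = (-168, -392, -168) and equation n·P = 4648.
Checking the remaining points: n·X = 4648, n·Y = 4648, n·Z = 4648.
All equal 4648, so all 6 points lie in one plane.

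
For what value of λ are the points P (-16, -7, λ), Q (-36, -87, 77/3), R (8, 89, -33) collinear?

-1

Collinearity requires PQ × PR = 0; each component is linear in λ.
The x-component gives (176)λ + (176) = 0, so λ = -1.
The remaining components then also vanish.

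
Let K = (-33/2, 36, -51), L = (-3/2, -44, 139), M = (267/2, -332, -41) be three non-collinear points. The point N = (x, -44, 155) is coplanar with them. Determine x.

-3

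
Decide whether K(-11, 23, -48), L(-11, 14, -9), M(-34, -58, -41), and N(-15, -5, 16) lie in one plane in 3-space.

With K as base: KL = (0, -9, 39), KM = (-23, -81, 7), KN = (-4, -28, 64).
KM × KN = (-4988, 1444, 320).
KL · (KM × KN) = -516.
Since -516 ≠ 0, the four points are not coplanar.

No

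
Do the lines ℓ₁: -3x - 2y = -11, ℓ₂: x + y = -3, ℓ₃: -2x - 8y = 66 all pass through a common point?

No

Lines aᵢx + bᵢy = cᵢ with pairwise distinct directions are concurrent exactly when det[aᵢ bᵢ cᵢ] = 0.
Here the determinant is 60.
Nonzero, so no common point exists.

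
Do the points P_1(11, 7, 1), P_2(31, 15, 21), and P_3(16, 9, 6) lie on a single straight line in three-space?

Yes

P_1P_2 = (20, 8, 20), P_1P_3 = (5, 2, 5).
Each component of P_1P_3 is 1/4 times the corresponding component of P_1P_2, so P_1P_3 = 1/4·P_1P_2 and the points are collinear.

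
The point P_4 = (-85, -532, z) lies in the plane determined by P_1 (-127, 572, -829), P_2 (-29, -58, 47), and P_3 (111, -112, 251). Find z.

Coplanarity requires P_1P_2 · (P_1P_3 × P_1P_4) = 0.
P_1P_2 = (98, -630, 876), P_1P_3 = (238, -684, 1080); the triple product is linear in z with coefficient 82908 and constant term -48003732.
Setting it to zero: z = 579.

579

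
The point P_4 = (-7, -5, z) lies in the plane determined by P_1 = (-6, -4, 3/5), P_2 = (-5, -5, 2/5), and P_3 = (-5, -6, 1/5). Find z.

2/5

A normal to the plane is n = P_1P_2 × P_1P_3 = (0, 1/5, -1).
P_4 lies in the plane iff n · P_1P_4 = 0.
This gives (-1)z + (2/5) = 0, so z = 2/5.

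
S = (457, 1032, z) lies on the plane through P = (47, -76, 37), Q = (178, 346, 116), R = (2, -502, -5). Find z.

273

A normal to the plane is n = PQ × PR = (15930, 1947, -36816).
S lies in the plane iff n · PS = 0.
This gives (-36816)z + (10050768) = 0, so z = 273.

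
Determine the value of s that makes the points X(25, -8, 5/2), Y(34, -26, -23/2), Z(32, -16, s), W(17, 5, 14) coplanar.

-13/2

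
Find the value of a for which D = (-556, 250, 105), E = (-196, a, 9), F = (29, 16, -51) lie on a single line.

Collinearity requires DE × DF = 0; each component is linear in a.
The x-component gives (-156)a + (16536) = 0, so a = 106.
The remaining components then also vanish.

106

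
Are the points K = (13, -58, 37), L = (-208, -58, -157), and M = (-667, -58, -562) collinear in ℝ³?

No

KL = (-221, 0, -194), KM = (-680, 0, -599).
Comparing components 3 and 1: (-194)(-680) − (-221)(-599) = -459 ≠ 0, so KL and KM are not parallel and the points are not collinear.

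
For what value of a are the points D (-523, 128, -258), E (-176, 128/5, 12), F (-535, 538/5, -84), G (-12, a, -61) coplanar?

17/5

Normal to plane DEF: n = (-61548/5, -63618, -41538/5); plane equation n·P = 2190888/5.
Requiring n·G = 2190888/5: (-63618)a + (3272394/5) = 2190888/5.
So a = 17/5.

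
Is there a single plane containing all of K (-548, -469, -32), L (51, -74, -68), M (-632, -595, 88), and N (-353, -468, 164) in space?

With K as base: KL = (599, 395, -36), KM = (-84, -126, 120), KN = (195, 1, 196).
KM × KN = (-24816, 39864, 24486).
KL · (KM × KN) = 0.
The scalar triple product vanishes, so the four points are coplanar.

Yes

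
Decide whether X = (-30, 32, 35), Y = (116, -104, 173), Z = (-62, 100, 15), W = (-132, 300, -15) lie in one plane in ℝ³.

A normal to the plane through X, Y, Z is n = XY × XZ = (-6664, -1496, 5576).
The plane has equation n·P = 347208. For W: n·W = 347208.
Equal, so W lies in the plane and all four are coplanar.

Yes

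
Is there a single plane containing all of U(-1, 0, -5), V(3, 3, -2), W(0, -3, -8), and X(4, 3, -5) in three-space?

No

The four points are coplanar iff the 3×3 determinant with rows UV, UW, UX is zero.
Rows: (4, 3, 3), (1, -3, -3), (5, 3, 0).
Expanding along the first row: (4)(9) − (3)(15) + (3)(18) = 45.
Nonzero ⇒ not coplanar.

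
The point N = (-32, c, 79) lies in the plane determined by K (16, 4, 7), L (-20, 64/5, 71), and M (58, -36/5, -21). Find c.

The plane through K, L, M has equation (2352/5)x + 1680y + (168/5)z = 72408/5.
Substituting N: (1680)c + (-61992/5) = 72408/5, so c = 16.

16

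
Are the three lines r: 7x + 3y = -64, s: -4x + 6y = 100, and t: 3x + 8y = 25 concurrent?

Intersecting r and s: solving the 2×2 system gives (x, y) = (-38/3, 74/9).
Substitute into t: (3)(-38/3) + (8)(74/9) = 250/9.
But t requires 25 ≠ 250/9, so the three lines have no common point.

No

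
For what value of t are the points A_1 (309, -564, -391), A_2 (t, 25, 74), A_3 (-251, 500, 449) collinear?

-1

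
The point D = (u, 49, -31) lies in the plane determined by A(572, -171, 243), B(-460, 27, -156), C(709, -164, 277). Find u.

36

The plane through A, B, C has equation 9525x − 19575y − 34350z = 448575.
Substituting D: (9525)u + (105675) = 448575, so u = 36.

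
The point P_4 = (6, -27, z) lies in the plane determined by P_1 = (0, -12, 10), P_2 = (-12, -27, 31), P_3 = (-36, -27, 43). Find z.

The plane through P_1, P_2, P_3 has equation −180x − 360y − 360z = 720.
Substituting P_4: (-360)z + (8640) = 720, so z = 22.

22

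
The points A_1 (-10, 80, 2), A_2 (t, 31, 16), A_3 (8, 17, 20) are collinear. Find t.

Direction A_1A_3 = (18, -63, 18). From the y-coordinate of A_2, the parameter along the line is τ = (31 − 80)/(-63) = 7/9.
Then t = (-10) + 7/9·(18) = 4.

4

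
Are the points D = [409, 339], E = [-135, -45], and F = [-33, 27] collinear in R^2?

DE = (-544, -384), DF = (-442, -312).
det[DE; DF] = (-544)(-312) − (-384)(-442) = 0.
The determinant is zero, so the points are collinear.

Yes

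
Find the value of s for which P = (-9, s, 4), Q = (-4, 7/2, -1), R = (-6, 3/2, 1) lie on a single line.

-3/2

Collinearity requires PQ × PR = 0; each component is linear in s.
The x-component gives (-2)s + (-3) = 0, so s = -3/2.
The remaining components then also vanish.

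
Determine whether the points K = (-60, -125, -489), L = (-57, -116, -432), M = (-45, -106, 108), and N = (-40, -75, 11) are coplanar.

A normal to the plane through K, L, M is n = KL × KM = (4290, -936, -78).
The plane has equation n·P = -102258. For N: n·N = -102258.
Equal, so N lies in the plane and all four are coplanar.

Yes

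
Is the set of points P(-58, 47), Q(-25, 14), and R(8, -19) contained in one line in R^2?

Yes

PQ = (33, -33), PR = (66, -66).
Checking proportionality: PR = 2·PQ, so the vectors are parallel and the points are collinear.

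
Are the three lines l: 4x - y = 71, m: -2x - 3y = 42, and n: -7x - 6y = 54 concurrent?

No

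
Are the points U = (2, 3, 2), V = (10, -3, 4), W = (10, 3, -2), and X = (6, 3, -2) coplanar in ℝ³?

No

With U as base: UV = (8, -6, 2), UW = (8, 0, -4), UX = (4, 0, -4).
UW × UX = (0, 16, 0).
UV · (UW × UX) = -96.
Since -96 ≠ 0, the four points are not coplanar.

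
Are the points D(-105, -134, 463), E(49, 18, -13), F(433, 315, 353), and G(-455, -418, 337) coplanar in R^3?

No

With D as base: DE = (154, 152, -476), DF = (538, 449, -110), DG = (-350, -284, -126).
DF × DG = (-87814, 106288, 4358).
DE · (DF × DG) = 558012.
Since 558012 ≠ 0, the four points are not coplanar.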